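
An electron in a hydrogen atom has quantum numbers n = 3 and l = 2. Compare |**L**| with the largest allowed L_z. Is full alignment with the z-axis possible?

|L| = √6 ℏ ≈ 2.4495ℏ, while L_z,max = lℏ = 2ℏ.
Since |L| > L_z,max, the vector can never point exactly along z; the closest it comes is θ_min = arccos(2/√6) ≈ 35.3°.

No: L_z,max = 2ℏ < |L| = √6 ℏ ≈ 2.449ℏ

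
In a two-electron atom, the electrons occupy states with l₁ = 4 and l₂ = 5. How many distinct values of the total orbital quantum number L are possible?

9

L runs from |4 − 5| = 1 to 4 + 5 = 9.
Allowed values: L = 1, 2, 3, 4, 5, 6, 7, 8, 9.
That is 9 values.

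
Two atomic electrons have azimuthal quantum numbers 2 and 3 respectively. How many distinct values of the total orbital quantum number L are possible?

5

The total orbital quantum number L ranges from |l₁ − l₂| to l₁ + l₂ in integer steps.
L ∈ {1, 2, 3, 4, 5}.
That is 5 values.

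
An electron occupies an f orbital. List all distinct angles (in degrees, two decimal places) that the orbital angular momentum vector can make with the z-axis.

For an f orbital, l = 3.
|L| = ℏ√(l(l+1)) = 2√3 ℏ.
cos θ = m_l/√12 for each m_l ∈ {-3, -2, -1, 0, 1, 2, 3}.

θ ∈ {30.00°, 54.74°, 73.22°, 90.00°, 106.78°, 125.26°, 150.00°}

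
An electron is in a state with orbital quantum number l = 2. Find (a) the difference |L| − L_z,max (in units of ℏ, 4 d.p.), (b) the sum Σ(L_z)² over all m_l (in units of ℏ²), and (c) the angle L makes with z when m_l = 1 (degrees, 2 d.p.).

|L|−L_z,max ≈ 0.4495ℏ; Σ(L_z)² = 10 ℏ²; θ(m_l=1) ≈ 65.91°

|L| − L_z,max = (√6 − 2)ℏ ≈ 0.4495ℏ.
Σ m_l² = 10, so Σ(L_z)² = 10 ℏ².
For m_l = 1: cos θ = 1/√6, θ ≈ 65.91°.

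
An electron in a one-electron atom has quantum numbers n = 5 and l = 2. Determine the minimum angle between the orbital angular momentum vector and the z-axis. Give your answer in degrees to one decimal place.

θ_min ≈ 35.3°

|L|² = l(l+1)ℏ² = 6ℏ², so |L| = √6 ℏ.
The smallest angle corresponds to the largest L_z, i.e. m_l = l = 2, giving L_z = 2ℏ.
cos θ_min = 2/√6, so θ_min ≈ 35.3°.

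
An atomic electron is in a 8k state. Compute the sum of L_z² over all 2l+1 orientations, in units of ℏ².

Σ(L_z)² = 280 ℏ²

For 8k, l = 7.
m_l ∈ {-7, -6, -5, -4, -3, -2, -1, 0, 1, 2, 3, 4, 5, 6, 7}.
Σ m_l² = l(l+1)(2l+1)/3 = 7·8·15/3 = 280.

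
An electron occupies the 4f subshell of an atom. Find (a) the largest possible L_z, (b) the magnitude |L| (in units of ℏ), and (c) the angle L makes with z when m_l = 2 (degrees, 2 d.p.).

L_z,max = 3ℏ; |L| = 2√3 ℏ ≈ 3.464ℏ; θ(m_l=2) ≈ 54.74°

The 4f subshell has l = 3.
L_z,max = lℏ = 3ℏ.
|L| = ℏ√(3·4) = 2√3 ℏ ≈ 3.464ℏ.
For m_l = 2: cos θ = 2/√12, θ ≈ 54.74°.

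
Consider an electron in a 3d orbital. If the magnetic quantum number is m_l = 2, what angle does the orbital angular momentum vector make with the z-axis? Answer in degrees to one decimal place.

The 3d subshell has l = 2.
|L| = √(l(l+1)) ℏ = √6 ℏ.
L_z = m_l ℏ = 2ℏ.
cos θ = L_z/|L| = 2/√6, so θ ≈ 35.3°.

θ ≈ 35.3°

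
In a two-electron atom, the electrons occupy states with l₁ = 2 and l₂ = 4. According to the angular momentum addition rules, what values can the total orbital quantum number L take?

L = 2, 3, 4, 5, 6

L runs from |2 − 4| = 2 to 2 + 4 = 6.
So L can be 2, 3, 4, 5, 6.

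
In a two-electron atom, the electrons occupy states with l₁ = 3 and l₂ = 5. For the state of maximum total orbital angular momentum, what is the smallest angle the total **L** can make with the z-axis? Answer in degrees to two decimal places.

θ_min ≈ 19.47°

By the triangle rule, |l₁ − l₂| ≤ L ≤ l₁ + l₂.
L ∈ {2, 3, 4, 5, 6, 7, 8}.
The maximum is L = 8, with |L_tot| = ℏ√(8·9) = 6√2 ℏ.
The minimum angle with z is arccos(8/√72) ≈ 19.47°.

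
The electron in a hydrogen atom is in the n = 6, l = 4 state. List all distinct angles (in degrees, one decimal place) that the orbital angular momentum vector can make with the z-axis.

θ ∈ {26.6°, 47.9°, 63.4°, 77.1°, 90.0°, 102.9°, 116.6°, 132.1°, 153.4°}

|L|² = l(l+1)ℏ² = 20ℏ², so |L| = 2√5 ℏ.
cos θ = m_l/√20 for each m_l ∈ {-4, -3, -2, -1, 0, 1, 2, 3, 4}.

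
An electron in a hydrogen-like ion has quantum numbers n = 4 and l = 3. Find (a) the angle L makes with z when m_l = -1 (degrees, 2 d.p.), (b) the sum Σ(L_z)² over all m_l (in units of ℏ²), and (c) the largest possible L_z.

θ(m_l=-1) ≈ 106.78°; Σ(L_z)² = 28 ℏ²; L_z,max = 3ℏ

For m_l = -1: cos θ = -1/√12, θ ≈ 106.78°.
Σ m_l² = 28, so Σ(L_z)² = 28 ℏ².
L_z,max = lℏ = 3ℏ.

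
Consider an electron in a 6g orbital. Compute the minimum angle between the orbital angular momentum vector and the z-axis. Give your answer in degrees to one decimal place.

6g means n = 6, l = 4.
|L| = √(l(l+1)) ℏ = 2√5 ℏ.
The smallest angle corresponds to the largest L_z, i.e. m_l = l = 4, giving L_z = 4ℏ.
cos θ_min = 4/√20, so θ_min ≈ 26.6°.

θ_min ≈ 26.6°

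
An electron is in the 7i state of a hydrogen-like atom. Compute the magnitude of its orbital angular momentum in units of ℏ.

|L| = √42 ℏ ≈ 6.481ℏ

7i means n = 7, l = 6.
|L| = ℏ√(l(l+1)) = ℏ√(6·7) = √42 ℏ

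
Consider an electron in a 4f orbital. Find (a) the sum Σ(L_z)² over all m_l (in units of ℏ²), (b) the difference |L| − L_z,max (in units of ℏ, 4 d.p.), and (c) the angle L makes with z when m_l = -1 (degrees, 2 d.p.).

Σ(L_z)² = 28 ℏ²; |L|−L_z,max ≈ 0.4641ℏ; θ(m_l=-1) ≈ 106.78°

For 4f, l = 3.
Σ m_l² = 28, so Σ(L_z)² = 28 ℏ².
|L| − L_z,max = (2√3 − 3)ℏ ≈ 0.4641ℏ.
For m_l = -1: cos θ = -1/√12, θ ≈ 106.78°.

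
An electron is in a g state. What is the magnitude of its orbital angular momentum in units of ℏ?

|L| = 2√5 ℏ ≈ 4.472ℏ

The letter g corresponds to l = 4.
|L| = ℏ√(l(l+1)) = ℏ√(4·5) = 2√5 ℏ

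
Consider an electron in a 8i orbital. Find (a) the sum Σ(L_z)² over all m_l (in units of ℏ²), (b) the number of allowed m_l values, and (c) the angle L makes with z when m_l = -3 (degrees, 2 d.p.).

Σ(L_z)² = 182 ℏ²; 13 values; θ(m_l=-3) ≈ 117.58°

8i means n = 8, l = 6.
Σ m_l² = 182, so Σ(L_z)² = 182 ℏ².
There are 2l+1 = 13 values of m_l.
For m_l = -3: cos θ = -3/√42, θ ≈ 117.58°.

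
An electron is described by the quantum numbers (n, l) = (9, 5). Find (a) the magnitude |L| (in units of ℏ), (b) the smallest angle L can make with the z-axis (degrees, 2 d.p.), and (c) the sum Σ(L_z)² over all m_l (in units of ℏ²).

|L| = ℏ√(5·6) = √30 ℏ ≈ 5.477ℏ.
cos θ_min = 5/√30, so θ_min ≈ 24.09°.
Σ m_l² = 110, so Σ(L_z)² = 110 ℏ².

|L| = √30 ℏ ≈ 5.477ℏ; θ_min ≈ 24.09°; Σ(L_z)² = 110 ℏ²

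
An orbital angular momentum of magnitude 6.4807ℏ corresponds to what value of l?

l = 6

|L| = ℏ√(l(l+1)), so l(l+1) = 42.
The positive root is l = 6.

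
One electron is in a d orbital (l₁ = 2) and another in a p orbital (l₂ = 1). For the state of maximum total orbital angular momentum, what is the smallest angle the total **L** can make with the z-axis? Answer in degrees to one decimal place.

The total orbital quantum number L ranges from |l₁ − l₂| to l₁ + l₂ in integer steps.
So L can be 1, 2, 3.
The maximum is L = 3, with |L_tot| = ℏ√(3·4) = 2√3 ℏ.
The minimum angle with z is arccos(3/√12) ≈ 30.0°.

θ_min ≈ 30.0°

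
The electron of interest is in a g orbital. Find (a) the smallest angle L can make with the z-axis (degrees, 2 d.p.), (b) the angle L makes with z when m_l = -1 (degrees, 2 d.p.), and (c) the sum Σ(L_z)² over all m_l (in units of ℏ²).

A g state has l = 4.
cos θ_min = 4/√20, so θ_min ≈ 26.57°.
For m_l = -1: cos θ = -1/√20, θ ≈ 102.92°.
Σ m_l² = 60, so Σ(L_z)² = 60 ℏ².

θ_min ≈ 26.57°; θ(m_l=-1) ≈ 102.92°; Σ(L_z)² = 60 ℏ²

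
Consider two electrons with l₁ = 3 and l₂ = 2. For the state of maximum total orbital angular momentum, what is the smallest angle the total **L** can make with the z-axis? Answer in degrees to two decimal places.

θ_min ≈ 24.09°

By the triangle rule, |l₁ − l₂| ≤ L ≤ l₁ + l₂.
L ∈ {1, 2, 3, 4, 5}.
The maximum is L = 5, with |L_tot| = ℏ√(5·6) = √30 ℏ.
The minimum angle with z is arccos(5/√30) ≈ 24.09°.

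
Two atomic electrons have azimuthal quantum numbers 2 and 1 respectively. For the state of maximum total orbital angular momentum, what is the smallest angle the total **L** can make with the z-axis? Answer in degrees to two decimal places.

θ_min ≈ 30.00°

L runs from |2 − 1| = 1 to 2 + 1 = 3.
Allowed values: L = 1, 2, 3.
The maximum is L = 3, with |L_tot| = ℏ√(3·4) = 2√3 ℏ.
The minimum angle with z is arccos(3/√12) ≈ 30.00°.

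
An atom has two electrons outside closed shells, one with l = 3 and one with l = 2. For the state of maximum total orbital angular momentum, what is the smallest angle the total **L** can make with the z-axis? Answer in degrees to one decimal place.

θ_min ≈ 24.1°

L runs from |3 − 2| = 1 to 3 + 2 = 5.
Allowed values: L = 1, 2, 3, 4, 5.
The maximum is L = 5, with |L_tot| = ℏ√(5·6) = √30 ℏ.
The minimum angle with z is arccos(5/√30) ≈ 24.1°.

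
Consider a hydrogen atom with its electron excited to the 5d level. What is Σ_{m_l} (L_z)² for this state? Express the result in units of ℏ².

Σ(L_z)² = 10 ℏ²

The 5d level has l = 2.
m_l runs from −2 to 2, i.e. {-2, -1, 0, 1, 2}.
Σ m_l² = l(l+1)(2l+1)/3 = 2·3·5/3 = 10.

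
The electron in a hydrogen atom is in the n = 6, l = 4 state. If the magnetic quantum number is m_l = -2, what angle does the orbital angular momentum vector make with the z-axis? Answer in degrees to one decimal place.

θ ≈ 116.6°

|L| = √(l(l+1)) ℏ = 2√5 ℏ.
L_z = m_l ℏ = −2ℏ.
cos θ = L_z/|L| = -2/√20, so θ ≈ 116.6°.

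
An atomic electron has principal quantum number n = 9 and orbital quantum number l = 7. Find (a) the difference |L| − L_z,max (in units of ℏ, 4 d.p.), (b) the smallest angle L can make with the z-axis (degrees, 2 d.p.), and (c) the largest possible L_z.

|L|−L_z,max ≈ 0.4833ℏ; θ_min ≈ 20.70°; L_z,max = 7ℏ

|L| − L_z,max = (2√14 − 7)ℏ ≈ 0.4833ℏ.
cos θ_min = 7/√56, so θ_min ≈ 20.70°.
L_z,max = lℏ = 7ℏ.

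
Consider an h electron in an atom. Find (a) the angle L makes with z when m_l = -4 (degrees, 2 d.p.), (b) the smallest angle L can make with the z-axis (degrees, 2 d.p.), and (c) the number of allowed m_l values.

An h state has l = 5.
For m_l = -4: cos θ = -4/√30, θ ≈ 136.91°.
cos θ_min = 5/√30, so θ_min ≈ 24.09°.
There are 2l+1 = 11 values of m_l.

θ(m_l=-4) ≈ 136.91°; θ_min ≈ 24.09°; 11 values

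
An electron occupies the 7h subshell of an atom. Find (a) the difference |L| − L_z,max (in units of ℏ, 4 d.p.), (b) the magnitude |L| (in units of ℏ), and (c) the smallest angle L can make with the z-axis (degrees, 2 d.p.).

7h means n = 7, l = 5.
|L| − L_z,max = (√30 − 5)ℏ ≈ 0.4772ℏ.
|L| = ℏ√(5·6) = √30 ℏ ≈ 5.477ℏ.
cos θ_min = 5/√30, so θ_min ≈ 24.09°.

|L|−L_z,max ≈ 0.4772ℏ; |L| = √30 ℏ ≈ 5.477ℏ; θ_min ≈ 24.09°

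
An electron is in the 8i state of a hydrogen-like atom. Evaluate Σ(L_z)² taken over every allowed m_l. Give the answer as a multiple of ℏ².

8i means n = 8, l = 6.
The allowed m_l values are -6, -5, -4, -3, -2, -1, 0, 1, 2, 3, 4, 5, 6.
Σ m_l² = l(l+1)(2l+1)/3 = 6·7·13/3 = 182.

Σ(L_z)² = 182 ℏ²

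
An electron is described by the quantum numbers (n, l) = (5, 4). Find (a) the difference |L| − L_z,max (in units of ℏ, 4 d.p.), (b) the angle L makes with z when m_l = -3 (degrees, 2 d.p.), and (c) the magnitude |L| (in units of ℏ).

|L|−L_z,max ≈ 0.4721ℏ; θ(m_l=-3) ≈ 132.13°; |L| = 2√5 ℏ ≈ 4.472ℏ

|L| − L_z,max = (2√5 − 4)ℏ ≈ 0.4721ℏ.
For m_l = -3: cos θ = -3/√20, θ ≈ 132.13°.
|L| = ℏ√(4·5) = 2√5 ℏ ≈ 4.472ℏ.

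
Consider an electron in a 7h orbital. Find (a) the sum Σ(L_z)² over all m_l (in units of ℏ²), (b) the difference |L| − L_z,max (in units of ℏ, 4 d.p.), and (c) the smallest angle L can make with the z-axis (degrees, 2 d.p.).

7h means n = 7, l = 5.
Σ m_l² = 110, so Σ(L_z)² = 110 ℏ².
|L| − L_z,max = (√30 − 5)ℏ ≈ 0.4772ℏ.
cos θ_min = 5/√30, so θ_min ≈ 24.09°.

Σ(L_z)² = 110 ℏ²; |L|−L_z,max ≈ 0.4772ℏ; θ_min ≈ 24.09°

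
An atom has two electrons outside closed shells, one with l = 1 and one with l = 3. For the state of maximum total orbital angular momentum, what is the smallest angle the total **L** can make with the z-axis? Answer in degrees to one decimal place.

θ_min ≈ 26.6°

By the triangle rule, |l₁ − l₂| ≤ L ≤ l₁ + l₂.
Allowed values: L = 2, 3, 4.
The maximum is L = 4, with |L_tot| = ℏ√(4·5) = 2√5 ℏ.
The minimum angle with z is arccos(4/√20) ≈ 26.6°.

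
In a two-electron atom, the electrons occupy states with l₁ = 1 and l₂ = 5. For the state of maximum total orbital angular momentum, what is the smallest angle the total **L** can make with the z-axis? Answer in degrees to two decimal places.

θ_min ≈ 22.21°

The total orbital quantum number L ranges from |l₁ − l₂| to l₁ + l₂ in integer steps.
Allowed values: L = 4, 5, 6.
The maximum is L = 6, with |L_tot| = ℏ√(6·7) = √42 ℏ.
The minimum angle with z is arccos(6/√42) ≈ 22.21°.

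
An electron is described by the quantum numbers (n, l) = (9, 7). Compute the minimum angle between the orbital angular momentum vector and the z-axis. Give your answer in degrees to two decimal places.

θ_min ≈ 20.70°

|L| = ℏ√(l(l+1)) = 2√14 ℏ.
The smallest angle corresponds to the largest L_z, i.e. m_l = l = 7, giving L_z = 7ℏ.
cos θ_min = 7/√56, so θ_min ≈ 20.70°.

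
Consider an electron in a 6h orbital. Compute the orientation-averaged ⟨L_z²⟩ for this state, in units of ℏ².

6h means n = 6, l = 5.
The allowed m_l values are -5, -4, -3, -2, -1, 0, 1, 2, 3, 4, 5.
⟨L_z²⟩ = ℏ²·l(l+1)/3 = 10ℏ².

⟨L_z²⟩ = 10 ℏ²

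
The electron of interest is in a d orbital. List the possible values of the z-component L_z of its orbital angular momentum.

A d state has l = 2.
L_z = m_l ℏ with m_l ranging from −l to +l in integer steps.
For l = 2: m_l ∈ {-2, -1, 0, 1, 2}.

L_z ∈ {−2ℏ, −ℏ, 0, ℏ, 2ℏ}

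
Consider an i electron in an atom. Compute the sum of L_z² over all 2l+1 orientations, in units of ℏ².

Σ(L_z)² = 182 ℏ²

An i state has l = 6.
m_l ∈ {-6, -5, -4, -3, -2, -1, 0, 1, 2, 3, 4, 5, 6}.
Σ m_l² = 2·(1 + 4 + 9 + 16 + 25 + 36) = 182.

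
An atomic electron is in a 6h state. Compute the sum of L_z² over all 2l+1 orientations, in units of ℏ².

Σ(L_z)² = 110 ℏ²

The 6h subshell has l = 5.
The allowed m_l values are -5, -4, -3, -2, -1, 0, 1, 2, 3, 4, 5.
Σ m_l² = l(l+1)(2l+1)/3 = 5·6·11/3 = 110.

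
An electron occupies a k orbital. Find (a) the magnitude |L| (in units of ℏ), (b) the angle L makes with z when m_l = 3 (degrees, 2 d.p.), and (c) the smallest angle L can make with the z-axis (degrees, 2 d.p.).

The letter k corresponds to l = 7.
|L| = ℏ√(7·8) = 2√14 ℏ ≈ 7.483ℏ.
For m_l = 3: cos θ = 3/√56, θ ≈ 66.37°.
cos θ_min = 7/√56, so θ_min ≈ 20.70°.

|L| = 2√14 ℏ ≈ 7.483ℏ; θ(m_l=3) ≈ 66.37°; θ_min ≈ 20.70°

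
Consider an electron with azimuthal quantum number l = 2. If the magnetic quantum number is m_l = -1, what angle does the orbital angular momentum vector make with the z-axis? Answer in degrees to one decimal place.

|L| = ℏ√(l(l+1)) = √6 ℏ.
L_z = m_l ℏ = −1ℏ.
cos θ = L_z/|L| = -1/√6, so θ ≈ 114.1°.

θ ≈ 114.1°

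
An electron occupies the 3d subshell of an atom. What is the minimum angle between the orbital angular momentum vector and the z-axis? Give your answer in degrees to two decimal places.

θ_min ≈ 35.26°

For 3d, l = 2.
|L| = √(l(l+1)) ℏ = √6 ℏ.
The smallest angle corresponds to the largest L_z, i.e. m_l = l = 2, giving L_z = 2ℏ.
cos θ_min = 2/√6, so θ_min ≈ 35.26°.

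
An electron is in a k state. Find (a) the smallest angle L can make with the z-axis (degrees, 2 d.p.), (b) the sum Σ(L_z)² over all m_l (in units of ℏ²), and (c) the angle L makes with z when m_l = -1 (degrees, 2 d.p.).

θ_min ≈ 20.70°; Σ(L_z)² = 280 ℏ²; θ(m_l=-1) ≈ 97.68°

For a k orbital, l = 7.
cos θ_min = 7/√56, so θ_min ≈ 20.70°.
Σ m_l² = 280, so Σ(L_z)² = 280 ℏ².
For m_l = -1: cos θ = -1/√56, θ ≈ 97.68°.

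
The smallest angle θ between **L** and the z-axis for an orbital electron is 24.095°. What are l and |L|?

cos²θ_min = l/(l+1) = 0.8333.
Solving: l = 5.
Then |L| = ℏ√(5·6) = √30 ℏ.

l = 5, |L| = √30 ℏ ≈ 5.477ℏ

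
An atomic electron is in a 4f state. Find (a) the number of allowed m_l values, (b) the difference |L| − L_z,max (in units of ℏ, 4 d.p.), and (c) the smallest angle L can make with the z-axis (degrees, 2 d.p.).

7 values; |L|−L_z,max ≈ 0.4641ℏ; θ_min ≈ 30.00°

The 4f subshell has l = 3.
There are 2l+1 = 7 values of m_l.
|L| − L_z,max = (2√3 − 3)ℏ ≈ 0.4641ℏ.
cos θ_min = 3/√12, so θ_min ≈ 30.00°.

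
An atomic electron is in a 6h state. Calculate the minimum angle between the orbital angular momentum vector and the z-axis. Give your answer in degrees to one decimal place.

6h means n = 6, l = 5.
|L| = ℏ√(l(l+1)) = √30 ℏ.
The smallest angle corresponds to the largest L_z, i.e. m_l = l = 5, giving L_z = 5ℏ.
cos θ_min = 5/√30, so θ_min ≈ 24.1°.

θ_min ≈ 24.1°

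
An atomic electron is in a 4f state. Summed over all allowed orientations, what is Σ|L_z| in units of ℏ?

Σ|L_z| = 12 ℏ

4f means n = 4, l = 3.
m_l runs from −3 to 3, i.e. {-3, -2, -1, 0, 1, 2, 3}.
Σ|m_l| = 2(1+2+…+3) = 12.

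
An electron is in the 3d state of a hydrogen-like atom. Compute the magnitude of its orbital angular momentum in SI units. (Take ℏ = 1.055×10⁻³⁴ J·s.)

|L| = 2.584×10⁻³⁴ J·s

For 3d, l = 2.
|L| = ℏ√(l(l+1)) = ℏ√(2·3) = √6 ℏ
Numerically, |L| = 2.449 × (1.055×10⁻³⁴ J·s) = 2.584×10⁻³⁴ J·s.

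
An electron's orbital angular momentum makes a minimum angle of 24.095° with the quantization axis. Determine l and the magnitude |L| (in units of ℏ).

At minimum angle, m_l = l, so cos θ = l/√(l(l+1)); cos²θ = l/(l+1) = 0.8333.
Thus l = 0.8333/(1 − 0.8333) ≈ 5.
Then |L| = ℏ√(5·6) = √30 ℏ.

l = 5, |L| = √30 ℏ ≈ 5.477ℏ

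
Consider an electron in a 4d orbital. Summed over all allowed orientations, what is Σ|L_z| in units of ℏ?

Σ|L_z| = 6 ℏ

For 4d, l = 2.
m_l runs from −2 to 2, i.e. {-2, -1, 0, 1, 2}.
Σ|m_l| = 2·2(2+1)/2 = 6.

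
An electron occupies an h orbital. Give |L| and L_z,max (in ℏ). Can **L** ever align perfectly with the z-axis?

For an h orbital, l = 5.
|L| = √30 ℏ ≈ 5.4772ℏ, while L_z,max = lℏ = 5ℏ.
Since |L| > L_z,max, the vector can never point exactly along z; the closest it comes is θ_min = arccos(5/√30) ≈ 24.1°.

No: L_z,max = 5ℏ < |L| = √30 ℏ ≈ 5.477ℏ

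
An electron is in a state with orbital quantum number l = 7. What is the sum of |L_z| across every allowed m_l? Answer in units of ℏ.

Σ|L_z| = 56 ℏ

m_l ∈ {-7, -6, -5, -4, -3, -2, -1, 0, 1, 2, 3, 4, 5, 6, 7}.
Σ|m_l| = l(l+1) = 56.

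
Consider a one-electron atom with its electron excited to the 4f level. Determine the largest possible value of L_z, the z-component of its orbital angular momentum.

The 4f level has l = 3.
L_z = m_l ℏ with m_l ∈ {−3, …, 3}; the maximum is m_l = 3.

L_z,max = 3ℏ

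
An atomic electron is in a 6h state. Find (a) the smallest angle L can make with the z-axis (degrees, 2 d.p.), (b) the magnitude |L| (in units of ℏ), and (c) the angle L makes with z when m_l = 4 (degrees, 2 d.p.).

The 6h subshell has l = 5.
cos θ_min = 5/√30, so θ_min ≈ 24.09°.
|L| = ℏ√(5·6) = √30 ℏ ≈ 5.477ℏ.
For m_l = 4: cos θ = 4/√30, θ ≈ 43.09°.

θ_min ≈ 24.09°; |L| = √30 ℏ ≈ 5.477ℏ; θ(m_l=4) ≈ 43.09°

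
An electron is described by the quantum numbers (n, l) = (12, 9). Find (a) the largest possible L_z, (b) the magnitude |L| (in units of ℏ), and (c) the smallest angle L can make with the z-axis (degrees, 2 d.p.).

L_z,max = lℏ = 9ℏ.
|L| = ℏ√(9·10) = 3√10 ℏ ≈ 9.487ℏ.
cos θ_min = 9/√90, so θ_min ≈ 18.43°.

L_z,max = 9ℏ; |L| = 3√10 ℏ ≈ 9.487ℏ; θ_min ≈ 18.43°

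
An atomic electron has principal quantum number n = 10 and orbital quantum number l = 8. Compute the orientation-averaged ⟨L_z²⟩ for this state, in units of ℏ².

⟨L_z²⟩ = 24 ℏ²

m_l runs from −8 to 8, i.e. {-8, -7, -6, -5, -4, -3, -2, -1, 0, 1, 2, 3, 4, 5, 6, 7, 8}.
⟨L_z²⟩ = ℏ²·(Σ m_l²)/(2l+1) = ℏ²·408/17 = 24ℏ².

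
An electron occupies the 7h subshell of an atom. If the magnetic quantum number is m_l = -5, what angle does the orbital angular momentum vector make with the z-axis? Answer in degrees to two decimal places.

7h means n = 7, l = 5.
|L|² = l(l+1)ℏ² = 30ℏ², so |L| = √30 ℏ.
L_z = m_l ℏ = −5ℏ.
cos θ = L_z/|L| = -5/√30, so θ ≈ 155.91°.

θ ≈ 155.91°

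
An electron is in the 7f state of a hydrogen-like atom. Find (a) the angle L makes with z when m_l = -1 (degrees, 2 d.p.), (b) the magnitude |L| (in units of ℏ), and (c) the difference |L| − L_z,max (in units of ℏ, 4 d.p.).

θ(m_l=-1) ≈ 106.78°; |L| = 2√3 ℏ ≈ 3.464ℏ; |L|−L_z,max ≈ 0.4641ℏ

The 7f subshell has l = 3.
For m_l = -1: cos θ = -1/√12, θ ≈ 106.78°.
|L| = ℏ√(3·4) = 2√3 ℏ ≈ 3.464ℏ.
|L| − L_z,max = (2√3 − 3)ℏ ≈ 0.4641ℏ.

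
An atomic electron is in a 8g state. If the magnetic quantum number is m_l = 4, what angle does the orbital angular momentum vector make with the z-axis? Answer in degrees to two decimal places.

θ ≈ 26.57°

The 8g subshell has l = 4.
|L| = ℏ√(l(l+1)) = 2√5 ℏ.
L_z = m_l ℏ = 4ℏ.
cos θ = L_z/|L| = 4/√20, so θ ≈ 26.57°.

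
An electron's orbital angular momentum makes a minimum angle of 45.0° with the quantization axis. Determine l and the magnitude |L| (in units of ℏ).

At minimum angle, m_l = l, so cos θ = l/√(l(l+1)); cos²θ = l/(l+1) = 0.5000.
l = cos²θ/sin²θ ≈ 1.
Then |L| = ℏ√(1·2) = √2 ℏ.

l = 1, |L| = √2 ℏ ≈ 1.414ℏ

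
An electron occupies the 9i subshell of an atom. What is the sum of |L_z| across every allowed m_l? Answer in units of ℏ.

For 9i, l = 6.
m_l runs from −6 to 6, i.e. {-6, -5, -4, -3, -2, -1, 0, 1, 2, 3, 4, 5, 6}.
Σ|m_l| = 2·6(6+1)/2 = 42.

Σ|L_z| = 42 ℏ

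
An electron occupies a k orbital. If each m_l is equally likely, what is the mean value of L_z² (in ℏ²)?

For a k orbital, l = 7.
m_l ∈ {-7, -6, -5, -4, -3, -2, -1, 0, 1, 2, 3, 4, 5, 6, 7}.
Average of L_z² over 15 states: 280/15 ℏ² = 18.67 ℏ².

⟨L_z²⟩ = 18.67 ℏ²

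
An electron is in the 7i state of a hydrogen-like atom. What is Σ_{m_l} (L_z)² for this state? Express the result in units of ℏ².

7i means n = 7, l = 6.
The allowed m_l values are -6, -5, -4, -3, -2, -1, 0, 1, 2, 3, 4, 5, 6.
Σ m_l² = 2·(1 + 4 + 9 + 16 + 25 + 36) = 182.

Σ(L_z)² = 182 ℏ²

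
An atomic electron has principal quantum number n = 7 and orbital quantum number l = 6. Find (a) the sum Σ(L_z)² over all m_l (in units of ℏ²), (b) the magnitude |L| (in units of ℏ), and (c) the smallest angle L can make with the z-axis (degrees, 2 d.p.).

Σ(L_z)² = 182 ℏ²; |L| = √42 ℏ ≈ 6.481ℏ; θ_min ≈ 22.21°

Σ m_l² = 182, so Σ(L_z)² = 182 ℏ².
|L| = ℏ√(6·7) = √42 ℏ ≈ 6.481ℏ.
cos θ_min = 6/√42, so θ_min ≈ 22.21°.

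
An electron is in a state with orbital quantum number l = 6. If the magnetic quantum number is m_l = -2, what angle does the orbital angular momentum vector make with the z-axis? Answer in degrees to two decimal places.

|L|² = l(l+1)ℏ² = 42ℏ², so |L| = √42 ℏ.
L_z = m_l ℏ = −2ℏ.
cos θ = L_z/|L| = -2/√42, so θ ≈ 107.98°.

θ ≈ 107.98°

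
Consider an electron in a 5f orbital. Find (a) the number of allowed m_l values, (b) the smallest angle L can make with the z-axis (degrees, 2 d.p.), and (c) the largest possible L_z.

5f means n = 5, l = 3.
There are 2l+1 = 7 values of m_l.
cos θ_min = 3/√12, so θ_min ≈ 30.00°.
L_z,max = lℏ = 3ℏ.

7 values; θ_min ≈ 30.00°; L_z,max = 3ℏ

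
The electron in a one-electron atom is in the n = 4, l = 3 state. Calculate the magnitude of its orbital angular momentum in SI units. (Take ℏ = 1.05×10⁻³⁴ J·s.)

|L| = 3.64×10⁻³⁴ J·s

|L| = ℏ√(l(l+1)) = ℏ√(3·4) = 2√3 ℏ
Numerically, |L| = 3.464 × (1.05×10⁻³⁴ J·s) = 3.64×10⁻³⁴ J·s.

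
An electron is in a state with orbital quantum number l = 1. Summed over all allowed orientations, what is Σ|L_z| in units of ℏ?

The allowed m_l values are -1, 0, 1.
Σ|m_l| = 2(1+2+…+1) = 2.

Σ|L_z| = 2 ℏ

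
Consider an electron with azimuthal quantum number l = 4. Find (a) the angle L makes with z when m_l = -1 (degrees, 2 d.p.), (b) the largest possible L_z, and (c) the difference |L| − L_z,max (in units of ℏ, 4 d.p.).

For m_l = -1: cos θ = -1/√20, θ ≈ 102.92°.
L_z,max = lℏ = 4ℏ.
|L| − L_z,max = (2√5 − 4)ℏ ≈ 0.4721ℏ.

θ(m_l=-1) ≈ 102.92°; L_z,max = 4ℏ; |L|−L_z,max ≈ 0.4721ℏ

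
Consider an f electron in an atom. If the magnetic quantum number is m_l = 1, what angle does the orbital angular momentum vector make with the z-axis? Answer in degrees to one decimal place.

The letter f corresponds to l = 3.
|L| = ℏ√(l(l+1)) = 2√3 ℏ.
L_z = m_l ℏ = 1ℏ.
cos θ = L_z/|L| = 1/√12, so θ ≈ 73.2°.

θ ≈ 73.2°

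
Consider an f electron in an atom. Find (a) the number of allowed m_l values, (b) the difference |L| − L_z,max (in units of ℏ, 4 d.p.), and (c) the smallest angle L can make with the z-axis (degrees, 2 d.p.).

7 values; |L|−L_z,max ≈ 0.4641ℏ; θ_min ≈ 30.00°

An f state has l = 3.
There are 2l+1 = 7 values of m_l.
|L| − L_z,max = (2√3 − 3)ℏ ≈ 0.4641ℏ.
cos θ_min = 3/√12, so θ_min ≈ 30.00°.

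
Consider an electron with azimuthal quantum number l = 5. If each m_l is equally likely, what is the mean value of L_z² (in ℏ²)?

⟨L_z²⟩ = 10 ℏ²

The allowed m_l values are -5, -4, -3, -2, -1, 0, 1, 2, 3, 4, 5.
⟨L_z²⟩ = ℏ²·(Σ m_l²)/(2l+1) = ℏ²·110/11 = 10ℏ².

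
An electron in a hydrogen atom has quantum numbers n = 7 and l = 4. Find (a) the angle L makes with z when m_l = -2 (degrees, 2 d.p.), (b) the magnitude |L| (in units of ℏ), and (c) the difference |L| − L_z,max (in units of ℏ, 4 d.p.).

For m_l = -2: cos θ = -2/√20, θ ≈ 116.57°.
|L| = ℏ√(4·5) = 2√5 ℏ ≈ 4.472ℏ.
|L| − L_z,max = (2√5 − 4)ℏ ≈ 0.4721ℏ.

θ(m_l=-2) ≈ 116.57°; |L| = 2√5 ℏ ≈ 4.472ℏ; |L|−L_z,max ≈ 0.4721ℏ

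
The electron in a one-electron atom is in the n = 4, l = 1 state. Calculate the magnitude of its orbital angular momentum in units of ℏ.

|L| = √2 ℏ ≈ 1.414ℏ

|L| = ℏ√(l(l+1)) = ℏ√(1·2) = √2 ℏ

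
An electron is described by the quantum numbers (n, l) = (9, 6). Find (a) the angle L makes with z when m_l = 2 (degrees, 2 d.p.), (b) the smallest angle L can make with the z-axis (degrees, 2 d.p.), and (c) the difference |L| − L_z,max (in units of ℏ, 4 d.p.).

For m_l = 2: cos θ = 2/√42, θ ≈ 72.02°.
cos θ_min = 6/√42, so θ_min ≈ 22.21°.
|L| − L_z,max = (√42 − 6)ℏ ≈ 0.4807ℏ.

θ(m_l=2) ≈ 72.02°; θ_min ≈ 22.21°; |L|−L_z,max ≈ 0.4807ℏ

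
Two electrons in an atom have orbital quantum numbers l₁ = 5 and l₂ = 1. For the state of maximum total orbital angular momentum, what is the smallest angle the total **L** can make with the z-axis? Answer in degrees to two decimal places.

L runs from |5 − 1| = 4 to 5 + 1 = 6.
L ∈ {4, 5, 6}.
The maximum is L = 6, with |L_tot| = ℏ√(6·7) = √42 ℏ.
The minimum angle with z is arccos(6/√42) ≈ 22.21°.

θ_min ≈ 22.21°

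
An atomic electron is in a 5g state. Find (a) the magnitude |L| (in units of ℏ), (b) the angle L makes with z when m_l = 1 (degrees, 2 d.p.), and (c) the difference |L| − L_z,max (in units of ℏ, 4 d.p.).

|L| = 2√5 ℏ ≈ 4.472ℏ; θ(m_l=1) ≈ 77.08°; |L|−L_z,max ≈ 0.4721ℏ

The 5g subshell has l = 4.
|L| = ℏ√(4·5) = 2√5 ℏ ≈ 4.472ℏ.
For m_l = 1: cos θ = 1/√20, θ ≈ 77.08°.
|L| − L_z,max = (2√5 − 4)ℏ ≈ 0.4721ℏ.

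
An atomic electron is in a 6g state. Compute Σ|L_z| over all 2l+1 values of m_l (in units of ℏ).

6g means n = 6, l = 4.
The allowed m_l values are -4, -3, -2, -1, 0, 1, 2, 3, 4.
Σ|m_l| = l(l+1) = 20.

Σ|L_z| = 20 ℏ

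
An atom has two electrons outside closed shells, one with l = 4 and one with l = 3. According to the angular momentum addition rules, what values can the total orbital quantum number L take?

The total orbital quantum number L ranges from |l₁ − l₂| to l₁ + l₂ in integer steps.
L ∈ {1, 2, 3, 4, 5, 6, 7}.

L = 1, 2, 3, 4, 5, 6, 7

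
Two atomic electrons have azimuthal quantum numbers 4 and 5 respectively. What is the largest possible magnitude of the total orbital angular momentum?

By the triangle rule, |l₁ − l₂| ≤ L ≤ l₁ + l₂.
So L can be 1, 2, 3, 4, 5, 6, 7, 8, 9.
The largest magnitude corresponds to L = 9: |L_tot| = ℏ√(9·10) = 3√10 ℏ.

|L_tot|_max = 3√10 ℏ ≈ 9.487ℏ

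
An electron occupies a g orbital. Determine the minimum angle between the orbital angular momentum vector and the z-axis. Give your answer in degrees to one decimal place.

The letter g corresponds to l = 4.
|L| = √(l(l+1)) ℏ = 2√5 ℏ.
The smallest angle corresponds to the largest L_z, i.e. m_l = l = 4, giving L_z = 4ℏ.
cos θ_min = 4/√20, so θ_min ≈ 26.6°.

θ_min ≈ 26.6°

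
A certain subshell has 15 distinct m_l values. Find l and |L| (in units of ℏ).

Since there are 2l+1 = 15 values of m_l, l = 7.
|L| = ℏ√(l(l+1)) = ℏ√(7·8) = 2√14 ℏ.

l = 7, |L| = 2√14 ℏ ≈ 7.483ℏ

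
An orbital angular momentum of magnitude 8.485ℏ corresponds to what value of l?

l = 8

(|L|/ℏ)² = l(l+1) = 72.
l² + l − 72 = 0 ⇒ l = 8.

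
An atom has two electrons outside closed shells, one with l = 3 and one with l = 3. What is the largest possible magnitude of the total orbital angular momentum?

By the triangle rule, |l₁ − l₂| ≤ L ≤ l₁ + l₂.
L ∈ {0, 1, 2, 3, 4, 5, 6}.
The largest magnitude corresponds to L = 6: |L_tot| = ℏ√(6·7) = √42 ℏ.

|L_tot|_max = √42 ℏ ≈ 6.481ℏ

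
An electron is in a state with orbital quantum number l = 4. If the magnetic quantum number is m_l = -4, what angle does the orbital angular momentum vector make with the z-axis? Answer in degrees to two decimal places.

|L| = √(l(l+1)) ℏ = 2√5 ℏ.
L_z = m_l ℏ = −4ℏ.
cos θ = L_z/|L| = -4/√20, so θ ≈ 153.43°.

θ ≈ 153.43°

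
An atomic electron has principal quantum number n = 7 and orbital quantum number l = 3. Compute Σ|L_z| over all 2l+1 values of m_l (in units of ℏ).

The allowed m_l values are -3, -2, -1, 0, 1, 2, 3.
Σ|m_l| = 2·3(3+1)/2 = 12.

Σ|L_z| = 12 ℏ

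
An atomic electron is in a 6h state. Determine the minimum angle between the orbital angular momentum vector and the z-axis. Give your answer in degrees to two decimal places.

θ_min ≈ 24.09°

6h means n = 6, l = 5.
|L| = √(l(l+1)) ℏ = √30 ℏ.
The smallest angle corresponds to the largest L_z, i.e. m_l = l = 5, giving L_z = 5ℏ.
cos θ_min = 5/√30, so θ_min ≈ 24.09°.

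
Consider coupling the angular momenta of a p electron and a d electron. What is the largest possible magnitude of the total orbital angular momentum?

|L_tot|_max = 2√3 ℏ ≈ 3.464ℏ

The total orbital quantum number L ranges from |l₁ − l₂| to l₁ + l₂ in integer steps.
So L can be 1, 2, 3.
The largest magnitude corresponds to L = 3: |L_tot| = ℏ√(3·4) = 2√3 ℏ.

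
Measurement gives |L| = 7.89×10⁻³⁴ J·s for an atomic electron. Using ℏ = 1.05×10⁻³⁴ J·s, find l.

l = 7

In units of ℏ, |L| ≈ 7.514.
Set l(l+1) = 56.46; the integer solution is l = 7.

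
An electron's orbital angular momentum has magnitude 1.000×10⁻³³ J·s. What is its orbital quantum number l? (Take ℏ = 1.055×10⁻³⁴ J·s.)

l = 9

|L|/ℏ = (1.000×10⁻³³)/(1.055×10⁻³⁴) ≈ 9.479.
(|L|/ℏ)² = l(l+1) ≈ 89.85 ⇒ l = 9.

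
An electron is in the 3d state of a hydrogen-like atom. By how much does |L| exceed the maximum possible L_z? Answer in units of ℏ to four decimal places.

|L| − L_z,max ≈ 0.4495ℏ

3d means n = 3, l = 2.
|L| = √6 ℏ ≈ 2.4495ℏ, while L_z,max = lℏ = 2ℏ.
The difference is (√6 − 2)ℏ ≈ 0.4495ℏ.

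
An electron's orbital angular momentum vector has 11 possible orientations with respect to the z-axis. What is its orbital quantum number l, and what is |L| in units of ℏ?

Since there are 2l+1 = 11 values of m_l, l = 5.
|L| = ℏ√(l(l+1)) = ℏ√(5·6) = √30 ℏ.

l = 5, |L| = √30 ℏ ≈ 5.477ℏ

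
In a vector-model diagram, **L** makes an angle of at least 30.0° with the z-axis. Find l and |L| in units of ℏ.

l = 3, |L| = 2√3 ℏ ≈ 3.464ℏ

cos θ_min = l/√(l(l+1)) = √(l/(l+1)), so l/(l+1) = cos²(30.0°) = 0.7500.
Solving: l = 3.
Then |L| = ℏ√(3·4) = 2√3 ℏ.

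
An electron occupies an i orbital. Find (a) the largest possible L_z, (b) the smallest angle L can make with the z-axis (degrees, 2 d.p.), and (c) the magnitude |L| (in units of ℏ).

L_z,max = 6ℏ; θ_min ≈ 22.21°; |L| = √42 ℏ ≈ 6.481ℏ

For an i orbital, l = 6.
L_z,max = lℏ = 6ℏ.
cos θ_min = 6/√42, so θ_min ≈ 22.21°.
|L| = ℏ√(6·7) = √42 ℏ ≈ 6.481ℏ.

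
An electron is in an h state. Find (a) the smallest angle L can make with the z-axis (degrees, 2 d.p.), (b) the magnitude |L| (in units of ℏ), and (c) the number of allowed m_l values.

θ_min ≈ 24.09°; |L| = √30 ℏ ≈ 5.477ℏ; 11 values

An h state has l = 5.
cos θ_min = 5/√30, so θ_min ≈ 24.09°.
|L| = ℏ√(5·6) = √30 ℏ ≈ 5.477ℏ.
There are 2l+1 = 11 values of m_l.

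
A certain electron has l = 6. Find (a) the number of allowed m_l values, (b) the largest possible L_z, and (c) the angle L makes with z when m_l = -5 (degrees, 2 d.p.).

13 values; L_z,max = 6ℏ; θ(m_l=-5) ≈ 140.49°

There are 2l+1 = 13 values of m_l.
L_z,max = lℏ = 6ℏ.
For m_l = -5: cos θ = -5/√42, θ ≈ 140.49°.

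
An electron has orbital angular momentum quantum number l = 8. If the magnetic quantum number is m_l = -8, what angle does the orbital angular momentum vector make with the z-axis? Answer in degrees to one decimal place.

θ ≈ 160.5°

|L|² = l(l+1)ℏ² = 72ℏ², so |L| = 6√2 ℏ.
L_z = m_l ℏ = −8ℏ.
cos θ = L_z/|L| = -8/√72, so θ ≈ 160.5°.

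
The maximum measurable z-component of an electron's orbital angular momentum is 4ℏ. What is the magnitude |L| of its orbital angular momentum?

The maximum L_z equals lℏ, giving l = 4.
|L| = √(l(l+1)) ℏ = 2√5 ℏ.

|L| = 2√5 ℏ ≈ 4.472ℏ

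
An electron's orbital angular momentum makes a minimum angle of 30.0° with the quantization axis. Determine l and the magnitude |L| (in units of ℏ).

l = 3, |L| = 2√3 ℏ ≈ 3.464ℏ

At minimum angle, m_l = l, so cos θ = l/√(l(l+1)); cos²θ = l/(l+1) = 0.7500.
l = cos²θ/sin²θ ≈ 3.
Then |L| = ℏ√(3·4) = 2√3 ℏ.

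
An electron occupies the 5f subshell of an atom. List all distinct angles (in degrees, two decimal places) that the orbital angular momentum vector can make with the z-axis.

θ ∈ {30.00°, 54.74°, 73.22°, 90.00°, 106.78°, 125.26°, 150.00°}

The 5f subshell has l = 3.
|L| = √(l(l+1)) ℏ = 2√3 ℏ.
cos θ = m_l/√12 for each m_l ∈ {-3, -2, -1, 0, 1, 2, 3}.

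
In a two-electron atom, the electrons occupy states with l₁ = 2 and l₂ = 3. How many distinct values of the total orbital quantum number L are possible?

Angular momentum addition gives L = |l₁ − l₂|, …, l₁ + l₂.
L ∈ {1, 2, 3, 4, 5}.
That is 5 values.

5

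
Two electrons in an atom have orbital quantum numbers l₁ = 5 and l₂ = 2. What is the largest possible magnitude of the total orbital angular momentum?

L runs from |5 − 2| = 3 to 5 + 2 = 7.
So L can be 3, 4, 5, 6, 7.
The largest magnitude corresponds to L = 7: |L_tot| = ℏ√(7·8) = 2√14 ℏ.

|L_tot|_max = 2√14 ℏ ≈ 7.483ℏ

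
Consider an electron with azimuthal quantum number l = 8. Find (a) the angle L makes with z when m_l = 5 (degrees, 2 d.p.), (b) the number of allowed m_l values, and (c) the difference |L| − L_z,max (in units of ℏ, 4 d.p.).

θ(m_l=5) ≈ 53.90°; 17 values; |L|−L_z,max ≈ 0.4853ℏ

For m_l = 5: cos θ = 5/√72, θ ≈ 53.90°.
There are 2l+1 = 17 values of m_l.
|L| − L_z,max = (6√2 − 8)ℏ ≈ 0.4853ℏ.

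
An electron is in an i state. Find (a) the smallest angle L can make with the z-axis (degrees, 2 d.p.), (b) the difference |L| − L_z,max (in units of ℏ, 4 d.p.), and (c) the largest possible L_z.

θ_min ≈ 22.21°; |L|−L_z,max ≈ 0.4807ℏ; L_z,max = 6ℏ

I corresponds to l = 6.
cos θ_min = 6/√42, so θ_min ≈ 22.21°.
|L| − L_z,max = (√42 − 6)ℏ ≈ 0.4807ℏ.
L_z,max = lℏ = 6ℏ.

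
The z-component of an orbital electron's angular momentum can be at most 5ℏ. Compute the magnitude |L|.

|L| = √30 ℏ ≈ 5.477ℏ

Since max m_l = l, l = 5.
|L| = √(l(l+1)) ℏ = √30 ℏ.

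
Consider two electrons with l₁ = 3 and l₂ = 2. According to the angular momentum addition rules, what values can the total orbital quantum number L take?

Angular momentum addition gives L = |l₁ − l₂|, …, l₁ + l₂.
So L can be 1, 2, 3, 4, 5.

L = 1, 2, 3, 4, 5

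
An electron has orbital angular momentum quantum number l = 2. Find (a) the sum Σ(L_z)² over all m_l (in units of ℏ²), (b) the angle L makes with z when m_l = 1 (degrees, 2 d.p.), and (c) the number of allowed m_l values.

Σ m_l² = 10, so Σ(L_z)² = 10 ℏ².
For m_l = 1: cos θ = 1/√6, θ ≈ 65.91°.
There are 2l+1 = 5 values of m_l.

Σ(L_z)² = 10 ℏ²; θ(m_l=1) ≈ 65.91°; 5 values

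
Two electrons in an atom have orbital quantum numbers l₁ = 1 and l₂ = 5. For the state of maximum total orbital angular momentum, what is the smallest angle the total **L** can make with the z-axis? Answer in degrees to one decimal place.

The total orbital quantum number L ranges from |l₁ − l₂| to l₁ + l₂ in integer steps.
Allowed values: L = 4, 5, 6.
The maximum is L = 6, with |L_tot| = ℏ√(6·7) = √42 ℏ.
The minimum angle with z is arccos(6/√42) ≈ 22.2°.

θ_min ≈ 22.2°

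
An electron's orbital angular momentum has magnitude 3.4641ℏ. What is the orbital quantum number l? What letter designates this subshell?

l = 3 (f orbital)

|L| = ℏ√(l(l+1)), so l(l+1) = 12.
The positive root is l = 3.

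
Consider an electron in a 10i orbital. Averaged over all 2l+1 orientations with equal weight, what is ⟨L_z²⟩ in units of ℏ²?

For 10i, l = 6.
m_l runs from −6 to 6, i.e. {-6, -5, -4, -3, -2, -1, 0, 1, 2, 3, 4, 5, 6}.
⟨L_z²⟩ = ℏ²·(Σ m_l²)/(2l+1) = ℏ²·182/13 = 14ℏ².

⟨L_z²⟩ = 14 ℏ²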